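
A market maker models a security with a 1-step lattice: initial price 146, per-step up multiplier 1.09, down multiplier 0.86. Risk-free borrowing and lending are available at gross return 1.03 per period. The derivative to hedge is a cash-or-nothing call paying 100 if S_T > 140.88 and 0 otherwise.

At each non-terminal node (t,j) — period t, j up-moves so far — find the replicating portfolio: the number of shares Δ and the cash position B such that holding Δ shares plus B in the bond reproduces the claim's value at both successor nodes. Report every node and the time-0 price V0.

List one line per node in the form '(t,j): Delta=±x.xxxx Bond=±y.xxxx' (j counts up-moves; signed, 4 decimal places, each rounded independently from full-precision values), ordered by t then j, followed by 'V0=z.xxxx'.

(0,0): Delta=2.9780 Bond=-363.0224
V0=71.7602

The replicating-portfolio and risk-neutral prices coincide; use p* = (1.03−0.86)/(1.09−0.86) = 0.7391 for the latter.
At expiry t=1: V(1,0)=0.0000, V(1,1)=100.0000
(0,0): S=146.0000. Δ = (V_up−V_dn)/(S_up−S_dn) = (100.0000−0.0000)/(159.1400−125.5600) = 2.9780. V = [p*·100.0000 + (1−p*)·0.0000]/1.03 = 71.7602. B = V − Δ·S = -363.0224.
Check: Δ(0,0)·S0 + B(0,0) = 71.7602 = V0.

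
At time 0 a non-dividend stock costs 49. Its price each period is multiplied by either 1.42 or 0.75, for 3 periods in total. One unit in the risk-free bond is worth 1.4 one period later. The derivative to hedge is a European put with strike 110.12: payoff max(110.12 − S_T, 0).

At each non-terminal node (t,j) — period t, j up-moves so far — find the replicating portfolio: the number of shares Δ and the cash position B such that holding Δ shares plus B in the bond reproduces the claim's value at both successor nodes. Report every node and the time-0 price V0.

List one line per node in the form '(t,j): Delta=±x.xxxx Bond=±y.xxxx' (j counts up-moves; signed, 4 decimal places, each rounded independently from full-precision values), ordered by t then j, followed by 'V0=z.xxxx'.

The replicating-portfolio and risk-neutral prices coincide; use p* = (1.4−0.75)/(1.42−0.75) = 0.9701 for the latter.
Terminal values V(3,·): V(3,0)=89.4481, V(3,1)=70.9813, V(3,2)=36.0173, V(3,3)=0.0000
  t=2,j=0: stock 27.5625 → up 39.1387 (V=70.9813), down 20.6719 (V=89.4481). Price 51.0946; hedge Δ=-1.0000, bond B=78.6571.
  t=2,j=1: stock 52.1850 → up 74.1027 (V=36.0173), down 39.1388 (V=70.9813). Price 26.4721; hedge Δ=-1.0000, bond B=78.6571.
  t=2,j=2: stock 98.8036 → up 140.3011 (V=0.0000), down 74.1027 (V=36.0173). Price 0.7680; hedge Δ=-0.5441, bond B=54.5251.
  t=1,j=0: stock 36.7500 → up 52.1850 (V=26.4721), down 27.5625 (V=51.0946). Price 19.4337; hedge Δ=-1.0000, bond B=56.1837.
  t=1,j=1: stock 69.5800 → up 98.8036 (V=0.7680), down 52.1850 (V=26.4721). Price 1.0966; hedge Δ=-0.5514, bond B=39.4611.
  t=0,j=0: stock 49.0000 → up 69.5800 (V=1.0966), down 36.7500 (V=19.4337). Price 1.1743; hedge Δ=-0.5585, bond B=28.5430.
The time-0 hedge costs 1.1743, which is the no-arbitrage price.

(0,0): Delta=-0.5585 Bond=28.5430
(1,0): Delta=-1.0000 Bond=56.1837
(1,1): Delta=-0.5514 Bond=39.4611
(2,0): Delta=-1.0000 Bond=78.6571
(2,1): Delta=-1.0000 Bond=78.6571
(2,2): Delta=-0.5441 Bond=54.5251
V0=1.1743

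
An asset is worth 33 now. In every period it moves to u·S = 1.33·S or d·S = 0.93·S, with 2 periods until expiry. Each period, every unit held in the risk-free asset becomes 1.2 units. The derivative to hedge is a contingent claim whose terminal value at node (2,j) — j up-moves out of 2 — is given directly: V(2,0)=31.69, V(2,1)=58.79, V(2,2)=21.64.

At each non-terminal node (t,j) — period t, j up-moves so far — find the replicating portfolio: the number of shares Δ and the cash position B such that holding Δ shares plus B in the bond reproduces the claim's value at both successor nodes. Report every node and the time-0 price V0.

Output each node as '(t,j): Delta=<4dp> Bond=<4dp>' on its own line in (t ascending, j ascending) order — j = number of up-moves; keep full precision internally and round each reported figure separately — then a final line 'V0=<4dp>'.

Risk-neutral probability p* = (R−d)/(u−d) = (1.2−0.93)/(1.33−0.93) = 0.6750.
At expiry t=2: V(2,0)=31.6900, V(2,1)=58.7900, V(2,2)=21.6400
(1,0): S=30.6900. Δ = (V_up−V_dn)/(S_up−S_dn) = (58.7900−31.6900)/(40.8177−28.5417) = 2.2076. V = [p*·58.7900 + (1−p*)·31.6900]/1.2 = 41.6521. B = V − Δ·S = -26.0979.
(1,1): S=43.8900. Δ = (V_up−V_dn)/(S_up−S_dn) = (21.6400−58.7900)/(58.3737−40.8177) = -2.1161. V = [p*·21.6400 + (1−p*)·58.7900]/1.2 = 28.0948. B = V − Δ·S = 120.9698.
(0,0): S=33.0000. Δ = (V_up−V_dn)/(S_up−S_dn) = (28.0948−41.6521)/(43.8900−30.6900) = -1.0271. V = [p*·28.0948 + (1−p*)·41.6521]/1.2 = 27.0841. B = V − Δ·S = 60.9773.
Root portfolio cost Δ·33+B reproduces V0=27.0841.

(0,0): Delta=-1.0271 Bond=60.9773
(1,0): Delta=2.2076 Bond=-26.0979
(1,1): Delta=-2.1161 Bond=120.9698
V0=27.0841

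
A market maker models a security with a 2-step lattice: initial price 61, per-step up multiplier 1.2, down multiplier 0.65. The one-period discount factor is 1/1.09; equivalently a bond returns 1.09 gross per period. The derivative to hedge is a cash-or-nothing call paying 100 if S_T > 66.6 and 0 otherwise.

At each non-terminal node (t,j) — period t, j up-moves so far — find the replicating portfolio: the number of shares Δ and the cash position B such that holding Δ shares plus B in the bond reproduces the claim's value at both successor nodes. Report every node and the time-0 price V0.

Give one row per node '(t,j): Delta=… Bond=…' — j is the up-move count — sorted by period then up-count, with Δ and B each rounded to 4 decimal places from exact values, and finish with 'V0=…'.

(0,0): Delta=2.1876 Bond=-79.5770
(1,0): Delta=0.0000 Bond=0.0000
(1,1): Delta=2.4839 Bond=-108.4237
V0=53.8675

The replicating-portfolio and risk-neutral prices coincide; use p* = (1.09−0.65)/(1.2−0.65) = 0.8000 for the latter.
At expiry t=2: V(2,0)=0.0000, V(2,1)=0.0000, V(2,2)=100.0000
  t=1,j=0: stock 39.6500 → up 47.5800 (V=0.0000), down 25.7725 (V=0.0000). Price 0.0000; hedge Δ=0.0000, bond B=0.0000.
  t=1,j=1: stock 73.2000 → up 87.8400 (V=100.0000), down 47.5800 (V=0.0000). Price 73.3945; hedge Δ=2.4839, bond B=-108.4237.
  t=0,j=0: stock 61.0000 → up 73.2000 (V=73.3945), down 39.6500 (V=0.0000). Price 53.8675; hedge Δ=2.1876, bond B=-79.5770.
Root portfolio cost Δ·61+B reproduces V0=53.8675.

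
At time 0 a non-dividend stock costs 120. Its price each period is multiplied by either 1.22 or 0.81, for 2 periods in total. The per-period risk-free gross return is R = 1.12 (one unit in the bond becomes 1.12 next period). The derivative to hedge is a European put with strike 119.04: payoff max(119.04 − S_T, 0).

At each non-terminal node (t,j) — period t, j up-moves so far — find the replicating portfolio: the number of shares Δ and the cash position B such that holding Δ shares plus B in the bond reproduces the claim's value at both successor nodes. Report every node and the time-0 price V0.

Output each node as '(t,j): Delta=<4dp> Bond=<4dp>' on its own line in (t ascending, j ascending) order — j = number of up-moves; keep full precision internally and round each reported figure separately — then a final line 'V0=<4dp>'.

(0,0): Delta=-0.1827 Bond=23.9637
(1,0): Delta=-1.0000 Bond=106.2857
(1,1): Delta=-0.0076 Bond=1.2115
V0=2.0456

Under the risk-neutral measure, an up-move has probability p* = (R−d)/(u−d) = 0.7561 and values discount at R = 1.12.
Terminal values V(2,·): V(2,0)=40.3080, V(2,1)=0.4560, V(2,2)=0.0000
Node (1,0) S=97.2000: V=(p*·0.4560+(1−p*)·40.3080)/1.12=9.0857; Δ=(0.4560−40.3080)/(118.5840−78.7320)=-1.0000; B=V−Δ·S=106.2857
Node (1,1) S=146.4000: V=(p*·0.0000+(1−p*)·0.4560)/1.12=0.0993; Δ=(0.0000−0.4560)/(178.6080−118.5840)=-0.0076; B=V−Δ·S=1.2115
Node (0,0) S=120.0000: V=(p*·0.0993+(1−p*)·9.0857)/1.12=2.0456; Δ=(0.0993−9.0857)/(146.4000−97.2000)=-0.1827; B=V−Δ·S=23.9637
Self-financing check: at every node Δ·S+B equals the discounted successor values.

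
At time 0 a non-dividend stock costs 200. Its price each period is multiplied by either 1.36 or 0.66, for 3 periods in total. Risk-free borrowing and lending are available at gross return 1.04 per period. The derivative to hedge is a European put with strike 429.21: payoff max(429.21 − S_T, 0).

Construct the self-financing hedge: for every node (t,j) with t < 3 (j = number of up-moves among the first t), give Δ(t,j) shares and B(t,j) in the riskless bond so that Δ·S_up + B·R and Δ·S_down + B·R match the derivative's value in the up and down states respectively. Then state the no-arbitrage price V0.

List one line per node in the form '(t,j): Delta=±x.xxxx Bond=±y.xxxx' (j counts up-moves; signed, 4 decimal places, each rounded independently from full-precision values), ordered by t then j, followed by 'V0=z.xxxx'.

(0,0): Delta=-0.8562 Bond=363.3166
(1,0): Delta=-1.0000 Bond=396.8288
(1,1): Delta=-0.7975 Bond=361.8666
(2,0): Delta=-1.0000 Bond=412.7019
(2,1): Delta=-1.0000 Bond=412.7019
(2,2): Delta=-0.7147 Bond=345.7217
V0=192.0734

Under the risk-neutral measure, an up-move has probability p* = (R−d)/(u−d) = 0.5429 and values discount at R = 1.04.
Payoff layer (t=3): V(3,0)=371.7108, V(3,1)=310.7268, V(3,2)=185.0628, V(3,3)=0.0000
(2,0): S=87.1200. Δ = (V_up−V_dn)/(S_up−S_dn) = (310.7268−371.7108)/(118.4832−57.4992) = -1.0000. V = [p*·310.7268 + (1−p*)·371.7108]/1.04 = 325.5819. B = V − Δ·S = 412.7019.
(2,1): S=179.5200. Δ = (V_up−V_dn)/(S_up−S_dn) = (185.0628−310.7268)/(244.1472−118.4832) = -1.0000. V = [p*·185.0628 + (1−p*)·310.7268]/1.04 = 233.1819. B = V − Δ·S = 412.7019.
(2,2): S=369.9200. Δ = (V_up−V_dn)/(S_up−S_dn) = (0.0000−185.0628)/(503.0912−244.1472) = -0.7147. V = [p*·0.0000 + (1−p*)·185.0628]/1.04 = 81.3463. B = V − Δ·S = 345.7217.
(1,0): S=132.0000. Δ = (V_up−V_dn)/(S_up−S_dn) = (233.1819−325.5819)/(179.5200−87.1200) = -1.0000. V = [p*·233.1819 + (1−p*)·325.5819]/1.04 = 264.8288. B = V − Δ·S = 396.8288.
(1,1): S=272.0000. Δ = (V_up−V_dn)/(S_up−S_dn) = (81.3463−233.1819)/(369.9200−179.5200) = -0.7975. V = [p*·81.3463 + (1−p*)·233.1819]/1.04 = 144.9585. B = V − Δ·S = 361.8666.
(0,0): S=200.0000. Δ = (V_up−V_dn)/(S_up−S_dn) = (144.9585−264.8288)/(272.0000−132.0000) = -0.8562. V = [p*·144.9585 + (1−p*)·264.8288]/1.04 = 192.0734. B = V − Δ·S = 363.3166.
Root portfolio cost Δ·200+B reproduces V0=192.0734.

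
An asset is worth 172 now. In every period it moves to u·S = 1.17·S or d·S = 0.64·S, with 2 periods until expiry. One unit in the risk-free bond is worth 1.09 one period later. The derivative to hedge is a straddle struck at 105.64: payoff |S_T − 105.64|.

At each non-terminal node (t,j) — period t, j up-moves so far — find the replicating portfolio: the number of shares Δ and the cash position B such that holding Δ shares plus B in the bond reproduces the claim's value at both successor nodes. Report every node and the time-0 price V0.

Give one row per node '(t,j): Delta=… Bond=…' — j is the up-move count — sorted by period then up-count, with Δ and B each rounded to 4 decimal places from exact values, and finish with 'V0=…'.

Since d<R<u, set p* = (R−d)/(u−d) = 0.8491; price each node as the discounted p*-expectation of its children.
Terminal payoffs: V(2,0)=35.1888, V(2,1)=23.1536, V(2,2)=129.8108
Node (1,0) S=110.0800: V=(p*·23.1536+(1−p*)·35.1888)/1.09=22.9085; Δ=(23.1536−35.1888)/(128.7936−70.4512)=-0.2063; B=V−Δ·S=45.6164
Node (1,1) S=201.2400: V=(p*·129.8108+(1−p*)·23.1536)/1.09=104.3226; Δ=(129.8108−23.1536)/(235.4508−128.7936)=1.0000; B=V−Δ·S=-96.9174
Node (0,0) S=172.0000: V=(p*·104.3226+(1−p*)·22.9085)/1.09=84.4345; Δ=(104.3226−22.9085)/(201.2400−110.0800)=0.8931; B=V−Δ·S=-69.1770
Self-financing check: at every node Δ·S+B equals the discounted successor values.

(0,0): Delta=0.8931 Bond=-69.1770
(1,0): Delta=-0.2063 Bond=45.6164
(1,1): Delta=1.0000 Bond=-96.9174
V0=84.4345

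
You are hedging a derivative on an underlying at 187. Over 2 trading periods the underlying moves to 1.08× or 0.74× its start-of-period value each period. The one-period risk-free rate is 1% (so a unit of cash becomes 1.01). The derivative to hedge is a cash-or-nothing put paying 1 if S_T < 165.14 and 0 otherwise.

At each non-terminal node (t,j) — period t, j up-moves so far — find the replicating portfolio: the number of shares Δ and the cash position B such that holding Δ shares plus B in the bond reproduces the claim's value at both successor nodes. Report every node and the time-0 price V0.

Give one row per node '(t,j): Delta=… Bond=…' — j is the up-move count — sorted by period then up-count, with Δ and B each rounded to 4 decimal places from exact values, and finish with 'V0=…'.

Risk-neutral probability p* = (R−d)/(u−d) = (1.01−0.74)/(1.08−0.74) = 0.7941.
At expiry t=2: V(2,0)=1.0000, V(2,1)=1.0000, V(2,2)=0.0000
  t=1,j=0: stock 138.3800 → up 149.4504 (V=1.0000), down 102.4012 (V=1.0000). Price 0.9901; hedge Δ=0.0000, bond B=0.9901.
  t=1,j=1: stock 201.9600 → up 218.1168 (V=0.0000), down 149.4504 (V=1.0000). Price 0.2038; hedge Δ=-0.0146, bond B=3.1450.
  t=0,j=0: stock 187.0000 → up 201.9600 (V=0.2038), down 138.3800 (V=0.9901). Price 0.3621; hedge Δ=-0.0124, bond B=2.6746.
Check: Δ(0,0)·S0 + B(0,0) = 0.3621 = V0.

(0,0): Delta=-0.0124 Bond=2.6746
(1,0): Delta=0.0000 Bond=0.9901
(1,1): Delta=-0.0146 Bond=3.1450
V0=0.3621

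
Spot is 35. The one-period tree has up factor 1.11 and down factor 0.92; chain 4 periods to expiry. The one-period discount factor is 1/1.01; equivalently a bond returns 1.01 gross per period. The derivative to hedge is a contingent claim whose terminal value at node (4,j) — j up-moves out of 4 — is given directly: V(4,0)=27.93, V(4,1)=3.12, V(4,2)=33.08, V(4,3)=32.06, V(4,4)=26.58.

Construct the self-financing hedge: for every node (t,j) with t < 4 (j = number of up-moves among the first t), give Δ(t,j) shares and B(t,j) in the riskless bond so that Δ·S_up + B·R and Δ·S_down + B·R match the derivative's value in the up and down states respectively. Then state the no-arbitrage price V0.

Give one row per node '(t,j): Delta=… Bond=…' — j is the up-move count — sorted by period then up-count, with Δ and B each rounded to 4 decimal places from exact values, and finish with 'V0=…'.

(0,0): Delta=1.0556 Bond=-14.0244
(1,0): Delta=1.2557 Bond=-20.6085
(1,1): Delta=0.8713 Bond=-7.0048
(2,0): Delta=0.1994 Bond=10.4779
(2,1): Delta=2.2285 Bond=-55.5840
(2,2): Delta=-0.3785 Bond=46.8242
(3,0): Delta=-4.7912 Bond=146.5967
(3,1): Delta=4.7954 Bond=-140.5440
(3,2): Delta=-0.1353 Bond=37.6425
(3,3): Delta=-0.6025 Bond=58.0146
V0=22.9224

Since d<R<u, set p* = (R−d)/(u−d) = 0.4737; price each node as the discounted p*-expectation of its children.
Terminal payoffs: V(4,0)=27.9300, V(4,1)=3.1200, V(4,2)=33.0800, V(4,3)=32.0600, V(4,4)=26.5800
(3,0): S=27.2541. Δ = (V_up−V_dn)/(S_up−S_dn) = (3.1200−27.9300)/(30.2520−25.0738) = -4.7912. V = [p*·3.1200 + (1−p*)·27.9300]/1.01 = 16.0177. B = V − Δ·S = 146.5967.
(3,1): S=32.8826. Δ = (V_up−V_dn)/(S_up−S_dn) = (33.0800−3.1200)/(36.4997−30.2520) = 4.7954. V = [p*·33.0800 + (1−p*)·3.1200]/1.01 = 17.1402. B = V − Δ·S = -140.5440.
(3,2): S=39.6736. Δ = (V_up−V_dn)/(S_up−S_dn) = (32.0600−33.0800)/(44.0377−36.4997) = -0.1353. V = [p*·32.0600 + (1−p*)·33.0800]/1.01 = 32.2741. B = V − Δ·S = 37.6425.
(3,3): S=47.8671. Δ = (V_up−V_dn)/(S_up−S_dn) = (26.5800−32.0600)/(53.1325−44.0377) = -0.6025. V = [p*·26.5800 + (1−p*)·32.0600]/1.01 = 29.1725. B = V − Δ·S = 58.0146.
(2,0): S=29.6240. Δ = (V_up−V_dn)/(S_up−S_dn) = (17.1402−16.0177)/(32.8826−27.2541) = 0.1994. V = [p*·17.1402 + (1−p*)·16.0177]/1.01 = 16.3856. B = V − Δ·S = 10.4779.
(2,1): S=35.7420. Δ = (V_up−V_dn)/(S_up−S_dn) = (32.2741−17.1402)/(39.6736−32.8826) = 2.2285. V = [p*·32.2741 + (1−p*)·17.1402]/1.01 = 24.0682. B = V − Δ·S = -55.5840.
(2,2): S=43.1235. Δ = (V_up−V_dn)/(S_up−S_dn) = (29.1725−32.2741)/(47.8671−39.6736) = -0.3785. V = [p*·29.1725 + (1−p*)·32.2741]/1.01 = 30.4999. B = V − Δ·S = 46.8242.
(1,0): S=32.2000. Δ = (V_up−V_dn)/(S_up−S_dn) = (24.0682−16.3856)/(35.7420−29.6240) = 1.2557. V = [p*·24.0682 + (1−p*)·16.3856]/1.01 = 19.8264. B = V − Δ·S = -20.6085.
(1,1): S=38.8500. Δ = (V_up−V_dn)/(S_up−S_dn) = (30.4999−24.0682)/(43.1235−35.7420) = 0.8713. V = [p*·30.4999 + (1−p*)·24.0682]/1.01 = 26.8463. B = V − Δ·S = -7.0048.
(0,0): S=35.0000. Δ = (V_up−V_dn)/(S_up−S_dn) = (26.8463−19.8264)/(38.8500−32.2000) = 1.0556. V = [p*·26.8463 + (1−p*)·19.8264]/1.01 = 22.9224. B = V − Δ·S = -14.0244.
Check: Δ(0,0)·S0 + B(0,0) = 22.9224 = V0.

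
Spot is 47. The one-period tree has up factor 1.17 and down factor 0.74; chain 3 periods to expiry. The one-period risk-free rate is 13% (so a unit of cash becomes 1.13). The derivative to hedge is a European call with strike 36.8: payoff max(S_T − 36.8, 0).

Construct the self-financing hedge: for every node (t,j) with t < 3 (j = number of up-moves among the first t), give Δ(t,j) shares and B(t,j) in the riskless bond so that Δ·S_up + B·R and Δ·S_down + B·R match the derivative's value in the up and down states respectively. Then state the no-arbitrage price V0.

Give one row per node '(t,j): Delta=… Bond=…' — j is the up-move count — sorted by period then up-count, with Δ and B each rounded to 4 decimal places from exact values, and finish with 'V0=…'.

(0,0): Delta=0.9526 Bond=-23.1556
(1,0): Delta=0.5802 Bond=-13.2142
(1,1): Delta=0.9767 Bond=-27.4942
(2,0): Delta=0.0000 Bond=0.0000
(2,1): Delta=0.6178 Bond=-16.4636
(2,2): Delta=1.0000 Bond=-32.5664
V0=21.6148

Under the risk-neutral measure, an up-move has probability p* = (R−d)/(u−d) = 0.9070 and values discount at R = 1.13.
Terminal values V(3,·): V(3,0)=0.0000, V(3,1)=0.0000, V(3,2)=10.8103, V(3,3)=38.4758
(2,0): S=25.7372. Δ = (V_up−V_dn)/(S_up−S_dn) = (0.0000−0.0000)/(30.1125−19.0455) = 0.0000. V = [p*·0.0000 + (1−p*)·0.0000]/1.13 = 0.0000. B = V − Δ·S = 0.0000.
(2,1): S=40.6926. Δ = (V_up−V_dn)/(S_up−S_dn) = (10.8103−0.0000)/(47.6103−30.1125) = 0.6178. V = [p*·10.8103 + (1−p*)·0.0000]/1.13 = 8.6768. B = V − Δ·S = -16.4636.
(2,2): S=64.3383. Δ = (V_up−V_dn)/(S_up−S_dn) = (38.4758−10.8103)/(75.2758−47.6103) = 1.0000. V = [p*·38.4758 + (1−p*)·10.8103]/1.13 = 31.7719. B = V − Δ·S = -32.5664.
(1,0): S=34.7800. Δ = (V_up−V_dn)/(S_up−S_dn) = (8.6768−0.0000)/(40.6926−25.7372) = 0.5802. V = [p*·8.6768 + (1−p*)·0.0000]/1.13 = 6.9643. B = V − Δ·S = -13.2142.
(1,1): S=54.9900. Δ = (V_up−V_dn)/(S_up−S_dn) = (31.7719−8.6768)/(64.3383−40.6926) = 0.9767. V = [p*·31.7719 + (1−p*)·8.6768]/1.13 = 26.2155. B = V − Δ·S = -27.4942.
(0,0): S=47.0000. Δ = (V_up−V_dn)/(S_up−S_dn) = (26.2155−6.9643)/(54.9900−34.7800) = 0.9526. V = [p*·26.2155 + (1−p*)·6.9643]/1.13 = 21.6148. B = V − Δ·S = -23.1556.
Root portfolio cost Δ·47+B reproduces V0=21.6148.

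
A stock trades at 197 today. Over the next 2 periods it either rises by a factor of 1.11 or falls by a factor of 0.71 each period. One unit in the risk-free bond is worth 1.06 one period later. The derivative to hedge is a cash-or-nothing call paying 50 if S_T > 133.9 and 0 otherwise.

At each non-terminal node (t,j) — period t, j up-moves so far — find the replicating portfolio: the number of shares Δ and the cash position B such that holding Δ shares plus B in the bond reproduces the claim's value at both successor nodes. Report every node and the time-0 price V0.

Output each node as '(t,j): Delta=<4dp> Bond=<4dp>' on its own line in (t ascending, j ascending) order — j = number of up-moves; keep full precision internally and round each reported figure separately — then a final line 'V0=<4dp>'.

(0,0): Delta=0.0748 Bond=29.0639
(1,0): Delta=0.8937 Bond=-83.7264
(1,1): Delta=0.0000 Bond=47.1698
V0=43.8045

Risk-neutral probability p* = (R−d)/(u−d) = (1.06−0.71)/(1.11−0.71) = 0.8750.
At expiry t=2: V(2,0)=0.0000, V(2,1)=50.0000, V(2,2)=50.0000
Node (1,0) S=139.8700: V=(p*·50.0000+(1−p*)·0.0000)/1.06=41.2736; Δ=(50.0000−0.0000)/(155.2557−99.3077)=0.8937; B=V−Δ·S=-83.7264
Node (1,1) S=218.6700: V=(p*·50.0000+(1−p*)·50.0000)/1.06=47.1698; Δ=(50.0000−50.0000)/(242.7237−155.2557)=0.0000; B=V−Δ·S=47.1698
Node (0,0) S=197.0000: V=(p*·47.1698+(1−p*)·41.2736)/1.06=43.8045; Δ=(47.1698−41.2736)/(218.6700−139.8700)=0.0748; B=V−Δ·S=29.0639
Root portfolio cost Δ·197+B reproduces V0=43.8045.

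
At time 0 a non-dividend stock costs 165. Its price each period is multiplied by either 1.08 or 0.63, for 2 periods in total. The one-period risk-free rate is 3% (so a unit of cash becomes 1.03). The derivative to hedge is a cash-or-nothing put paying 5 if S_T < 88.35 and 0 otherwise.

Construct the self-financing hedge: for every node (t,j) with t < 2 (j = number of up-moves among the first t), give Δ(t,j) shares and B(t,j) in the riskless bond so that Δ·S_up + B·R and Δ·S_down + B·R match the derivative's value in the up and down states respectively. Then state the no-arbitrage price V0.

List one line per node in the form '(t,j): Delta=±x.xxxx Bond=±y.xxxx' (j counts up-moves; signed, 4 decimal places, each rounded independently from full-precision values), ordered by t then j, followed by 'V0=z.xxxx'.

No-arbitrage ⇒ martingale measure with p* = (R−d)/(u−d) = 0.8889.
Terminal payoffs: V(2,0)=5.0000, V(2,1)=0.0000, V(2,2)=0.0000
  t=1,j=0: stock 103.9500 → up 112.2660 (V=0.0000), down 65.4885 (V=5.0000). Price 0.5394; hedge Δ=-0.1069, bond B=11.6505.
  t=1,j=1: stock 178.2000 → up 192.4560 (V=0.0000), down 112.2660 (V=0.0000). Price 0.0000; hedge Δ=0.0000, bond B=0.0000.
  t=0,j=0: stock 165.0000 → up 178.2000 (V=0.0000), down 103.9500 (V=0.5394). Price 0.0582; hedge Δ=-0.0073, bond B=1.2568.
Root portfolio cost Δ·165+B reproduces V0=0.0582.

(0,0): Delta=-0.0073 Bond=1.2568
(1,0): Delta=-0.1069 Bond=11.6505
(1,1): Delta=0.0000 Bond=0.0000
V0=0.0582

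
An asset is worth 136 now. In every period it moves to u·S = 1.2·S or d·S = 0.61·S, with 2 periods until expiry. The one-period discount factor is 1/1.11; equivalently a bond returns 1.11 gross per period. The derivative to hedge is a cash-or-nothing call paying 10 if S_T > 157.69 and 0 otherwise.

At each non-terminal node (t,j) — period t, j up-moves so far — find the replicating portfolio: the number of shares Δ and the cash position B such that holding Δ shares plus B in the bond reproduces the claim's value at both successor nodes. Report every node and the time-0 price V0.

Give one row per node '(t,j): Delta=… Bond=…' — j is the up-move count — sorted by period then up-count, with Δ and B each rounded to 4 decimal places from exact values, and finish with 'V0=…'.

Since d<R<u, set p* = (R−d)/(u−d) = 0.8475; price each node as the discounted p*-expectation of its children.
At expiry t=2: V(2,0)=0.0000, V(2,1)=0.0000, V(2,2)=10.0000
Node (1,0) S=82.9600: V=(p*·0.0000+(1−p*)·0.0000)/1.11=0.0000; Δ=(0.0000−0.0000)/(99.5520−50.6056)=0.0000; B=V−Δ·S=0.0000
Node (1,1) S=163.2000: V=(p*·10.0000+(1−p*)·0.0000)/1.11=7.6348; Δ=(10.0000−0.0000)/(195.8400−99.5520)=0.1039; B=V−Δ·S=-9.3144
Node (0,0) S=136.0000: V=(p*·7.6348+(1−p*)·0.0000)/1.11=5.8289; Δ=(7.6348−0.0000)/(163.2000−82.9600)=0.0951; B=V−Δ·S=-7.1113
Check: Δ(0,0)·S0 + B(0,0) = 5.8289 = V0.

(0,0): Delta=0.0951 Bond=-7.1113
(1,0): Delta=0.0000 Bond=0.0000
(1,1): Delta=0.1039 Bond=-9.3144
V0=5.8289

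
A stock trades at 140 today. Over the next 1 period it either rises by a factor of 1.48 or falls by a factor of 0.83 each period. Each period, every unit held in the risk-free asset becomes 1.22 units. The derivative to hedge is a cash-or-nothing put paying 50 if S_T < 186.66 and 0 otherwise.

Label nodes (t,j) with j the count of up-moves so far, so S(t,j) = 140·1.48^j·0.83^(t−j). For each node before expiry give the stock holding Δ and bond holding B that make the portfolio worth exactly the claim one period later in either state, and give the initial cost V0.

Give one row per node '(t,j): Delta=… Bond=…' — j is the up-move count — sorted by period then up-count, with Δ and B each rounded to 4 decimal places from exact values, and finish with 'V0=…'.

(0,0): Delta=-0.5495 Bond=93.3165
V0=16.3934

Risk-neutral probability p* = (R−d)/(u−d) = (1.22−0.83)/(1.48−0.83) = 0.6000.
Payoff layer (t=1): V(1,0)=50.0000, V(1,1)=0.0000
  t=0,j=0: stock 140.0000 → up 207.2000 (V=0.0000), down 116.2000 (V=50.0000). Price 16.3934; hedge Δ=-0.5495, bond B=93.3165.
Root portfolio cost Δ·140+B reproduces V0=16.3934.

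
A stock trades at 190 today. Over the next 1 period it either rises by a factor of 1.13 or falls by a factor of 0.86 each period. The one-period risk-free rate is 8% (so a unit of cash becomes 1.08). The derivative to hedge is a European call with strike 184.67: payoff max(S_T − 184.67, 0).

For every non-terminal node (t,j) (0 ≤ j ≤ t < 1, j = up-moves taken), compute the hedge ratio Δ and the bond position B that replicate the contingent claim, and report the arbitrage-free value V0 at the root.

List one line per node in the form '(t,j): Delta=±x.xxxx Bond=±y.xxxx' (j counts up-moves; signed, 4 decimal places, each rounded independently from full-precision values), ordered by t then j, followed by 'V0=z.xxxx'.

Since d<R<u, set p* = (R−d)/(u−d) = 0.8148; price each node as the discounted p*-expectation of its children.
Terminal payoffs: V(1,0)=0.0000, V(1,1)=30.0300
(0,0): S=190.0000. Δ = (V_up−V_dn)/(S_up−S_dn) = (30.0300−0.0000)/(214.7000−163.4000) = 0.5854. V = [p*·30.0300 + (1−p*)·0.0000]/1.08 = 22.6564. B = V − Δ·S = -88.5658.
Check: Δ(0,0)·S0 + B(0,0) = 22.6564 = V0.

(0,0): Delta=0.5854 Bond=-88.5658
V0=22.6564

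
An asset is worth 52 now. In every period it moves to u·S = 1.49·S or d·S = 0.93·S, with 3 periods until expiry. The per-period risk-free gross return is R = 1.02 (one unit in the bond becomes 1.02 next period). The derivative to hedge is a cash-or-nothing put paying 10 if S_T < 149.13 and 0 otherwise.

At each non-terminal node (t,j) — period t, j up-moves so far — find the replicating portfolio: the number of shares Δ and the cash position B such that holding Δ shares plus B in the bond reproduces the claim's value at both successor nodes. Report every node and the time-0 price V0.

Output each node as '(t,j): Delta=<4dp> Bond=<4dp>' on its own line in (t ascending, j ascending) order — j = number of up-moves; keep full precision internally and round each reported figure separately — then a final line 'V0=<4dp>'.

(0,0): Delta=-0.0085 Bond=9.8274
(1,0): Delta=0.0000 Bond=9.6117
(1,1): Delta=-0.0363 Bond=12.1771
(2,0): Delta=0.0000 Bond=9.8039
(2,1): Delta=0.0000 Bond=9.8039
(2,2): Delta=-0.1547 Bond=26.0854
V0=9.3841

Since d<R<u, set p* = (R−d)/(u−d) = 0.1607; price each node as the discounted p*-expectation of its children.
Terminal values V(3,·): V(3,0)=10.0000, V(3,1)=10.0000, V(3,2)=10.0000, V(3,3)=0.0000
(2,0): S=44.9748. Δ = (V_up−V_dn)/(S_up−S_dn) = (10.0000−10.0000)/(67.0125−41.8266) = 0.0000. V = [p*·10.0000 + (1−p*)·10.0000]/1.02 = 9.8039. B = V − Δ·S = 9.8039.
(2,1): S=72.0564. Δ = (V_up−V_dn)/(S_up−S_dn) = (10.0000−10.0000)/(107.3640−67.0125) = 0.0000. V = [p*·10.0000 + (1−p*)·10.0000]/1.02 = 9.8039. B = V − Δ·S = 9.8039.
(2,2): S=115.4452. Δ = (V_up−V_dn)/(S_up−S_dn) = (0.0000−10.0000)/(172.0133−107.3640) = -0.1547. V = [p*·0.0000 + (1−p*)·10.0000]/1.02 = 8.2283. B = V − Δ·S = 26.0854.
(1,0): S=48.3600. Δ = (V_up−V_dn)/(S_up−S_dn) = (9.8039−9.8039)/(72.0564−44.9748) = 0.0000. V = [p*·9.8039 + (1−p*)·9.8039]/1.02 = 9.6117. B = V − Δ·S = 9.6117.
(1,1): S=77.4800. Δ = (V_up−V_dn)/(S_up−S_dn) = (8.2283−9.8039)/(115.4452−72.0564) = -0.0363. V = [p*·8.2283 + (1−p*)·9.8039]/1.02 = 9.3634. B = V − Δ·S = 12.1771.
(0,0): S=52.0000. Δ = (V_up−V_dn)/(S_up−S_dn) = (9.3634−9.6117)/(77.4800−48.3600) = -0.0085. V = [p*·9.3634 + (1−p*)·9.6117]/1.02 = 9.3841. B = V − Δ·S = 9.8274.
Self-financing check: at every node Δ·S+B equals the discounted successor values.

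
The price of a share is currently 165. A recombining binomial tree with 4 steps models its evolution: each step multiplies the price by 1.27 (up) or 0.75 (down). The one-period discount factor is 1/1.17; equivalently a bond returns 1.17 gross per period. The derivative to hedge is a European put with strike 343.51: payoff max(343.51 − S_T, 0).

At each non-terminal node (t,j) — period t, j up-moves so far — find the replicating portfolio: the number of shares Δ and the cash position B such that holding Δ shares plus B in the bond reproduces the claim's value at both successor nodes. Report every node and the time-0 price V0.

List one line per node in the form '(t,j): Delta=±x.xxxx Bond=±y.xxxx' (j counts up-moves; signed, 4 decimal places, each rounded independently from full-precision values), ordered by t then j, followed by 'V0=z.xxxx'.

(0,0): Delta=-0.6713 Bond=148.5462
(1,0): Delta=-1.0000 Bond=214.4775
(1,1): Delta=-0.6251 Bond=164.1138
(2,0): Delta=-1.0000 Bond=250.9387
(2,1): Delta=-1.0000 Bond=250.9387
(2,2): Delta=-0.5723 Bond=177.9832
(3,0): Delta=-1.0000 Bond=293.5983
(3,1): Delta=-1.0000 Bond=293.5983
(3,2): Delta=-1.0000 Bond=293.5983
(3,3): Delta=-0.5122 Bond=187.9170
V0=37.7841

Since d<R<u, set p* = (R−d)/(u−d) = 0.8077; price each node as the discounted p*-expectation of its children.
Payoff layer (t=4): V(4,0)=291.3030, V(4,1)=255.1061, V(4,2)=193.8127, V(4,3)=90.0226, V(4,4)=0.0000
Node (3,0) S=69.6094: V=(p*·255.1061+(1−p*)·291.3030)/1.17=223.9889; Δ=(255.1061−291.3030)/(88.4039−52.2070)=-1.0000; B=V−Δ·S=293.5983
Node (3,1) S=117.8719: V=(p*·193.8127+(1−p*)·255.1061)/1.17=175.7264; Δ=(193.8127−255.1061)/(149.6973−88.4039)=-1.0000; B=V−Δ·S=293.5983
Node (3,2) S=199.5964: V=(p*·90.0226+(1−p*)·193.8127)/1.17=94.0019; Δ=(90.0226−193.8127)/(253.4874−149.6973)=-1.0000; B=V−Δ·S=293.5983
Node (3,3) S=337.9832: V=(p*·0.0000+(1−p*)·90.0226)/1.17=14.7966; Δ=(0.0000−90.0226)/(429.2387−253.4874)=-0.5122; B=V−Δ·S=187.9170
Node (2,0) S=92.8125: V=(p*·175.7264+(1−p*)·223.9889)/1.17=158.1262; Δ=(175.7264−223.9889)/(117.8719−69.6094)=-1.0000; B=V−Δ·S=250.9387
Node (2,1) S=157.1625: V=(p*·94.0019+(1−p*)·175.7264)/1.17=93.7762; Δ=(94.0019−175.7264)/(199.5964−117.8719)=-1.0000; B=V−Δ·S=250.9387
Node (2,2) S=266.1285: V=(p*·14.7966+(1−p*)·94.0019)/1.17=25.6653; Δ=(14.7966−94.0019)/(337.9832−199.5964)=-0.5723; B=V−Δ·S=177.9832
Node (1,0) S=123.7500: V=(p*·93.7762+(1−p*)·158.1262)/1.17=90.7275; Δ=(93.7762−158.1262)/(157.1625−92.8125)=-1.0000; B=V−Δ·S=214.4775
Node (1,1) S=209.5500: V=(p*·25.6653+(1−p*)·93.7762)/1.17=33.1312; Δ=(25.6653−93.7762)/(266.1285−157.1625)=-0.6251; B=V−Δ·S=164.1138
Node (0,0) S=165.0000: V=(p*·33.1312+(1−p*)·90.7275)/1.17=37.7841; Δ=(33.1312−90.7275)/(209.5500−123.7500)=-0.6713; B=V−Δ·S=148.5462
Root portfolio cost Δ·165+B reproduces V0=37.7841.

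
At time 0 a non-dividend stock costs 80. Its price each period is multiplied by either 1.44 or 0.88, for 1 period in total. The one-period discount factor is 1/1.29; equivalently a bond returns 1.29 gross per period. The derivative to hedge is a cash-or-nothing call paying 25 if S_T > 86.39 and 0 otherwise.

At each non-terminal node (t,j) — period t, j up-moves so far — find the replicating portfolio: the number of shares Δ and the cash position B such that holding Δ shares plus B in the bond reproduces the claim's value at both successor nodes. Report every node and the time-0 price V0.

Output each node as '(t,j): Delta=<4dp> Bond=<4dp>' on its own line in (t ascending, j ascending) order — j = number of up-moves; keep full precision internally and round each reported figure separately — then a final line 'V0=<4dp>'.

(0,0): Delta=0.5580 Bond=-30.4540
V0=14.1888

No-arbitrage ⇒ martingale measure with p* = (R−d)/(u−d) = 0.7321.
Terminal values V(1,·): V(1,0)=0.0000, V(1,1)=25.0000
(0,0): S=80.0000. Δ = (V_up−V_dn)/(S_up−S_dn) = (25.0000−0.0000)/(115.2000−70.4000) = 0.5580. V = [p*·25.0000 + (1−p*)·0.0000]/1.29 = 14.1888. B = V − Δ·S = -30.4540.
The time-0 hedge costs 14.1888, which is the no-arbitrage price.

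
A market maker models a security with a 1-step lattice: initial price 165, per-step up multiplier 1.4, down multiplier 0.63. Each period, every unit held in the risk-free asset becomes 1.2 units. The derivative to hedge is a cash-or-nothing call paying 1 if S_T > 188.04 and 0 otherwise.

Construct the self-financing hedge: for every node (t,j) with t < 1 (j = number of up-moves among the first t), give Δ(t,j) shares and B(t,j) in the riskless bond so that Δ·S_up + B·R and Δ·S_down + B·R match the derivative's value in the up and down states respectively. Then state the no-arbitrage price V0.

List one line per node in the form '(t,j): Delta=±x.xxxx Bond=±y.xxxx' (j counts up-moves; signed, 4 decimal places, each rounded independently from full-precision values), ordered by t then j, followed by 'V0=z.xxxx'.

Risk-neutral probability p* = (R−d)/(u−d) = (1.2−0.63)/(1.4−0.63) = 0.7403.
At expiry t=1: V(1,0)=0.0000, V(1,1)=1.0000
  t=0,j=0: stock 165.0000 → up 231.0000 (V=1.0000), down 103.9500 (V=0.0000). Price 0.6169; hedge Δ=0.0079, bond B=-0.6818.
The time-0 hedge costs 0.6169, which is the no-arbitrage price.

(0,0): Delta=0.0079 Bond=-0.6818
V0=0.6169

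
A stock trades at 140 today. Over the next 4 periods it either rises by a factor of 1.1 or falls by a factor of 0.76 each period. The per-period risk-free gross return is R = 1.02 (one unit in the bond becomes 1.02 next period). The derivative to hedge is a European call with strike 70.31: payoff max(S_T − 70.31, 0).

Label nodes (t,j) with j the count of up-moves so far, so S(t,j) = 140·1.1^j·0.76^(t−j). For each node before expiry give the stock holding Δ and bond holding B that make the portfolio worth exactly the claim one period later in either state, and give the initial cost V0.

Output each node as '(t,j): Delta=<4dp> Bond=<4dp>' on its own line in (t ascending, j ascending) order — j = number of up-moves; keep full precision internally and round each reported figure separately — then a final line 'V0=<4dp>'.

(0,0): Delta=0.9878 Bond=-63.0815
(1,0): Delta=0.9434 Bond=-59.6160
(1,1): Delta=0.9972 Bond=-65.7977
(2,0): Delta=0.7508 Bond=-45.2398
(2,1): Delta=0.9843 Bond=-65.5986
(2,2): Delta=1.0000 Bond=-67.5798
(3,0): Delta=0.0000 Bond=0.0000
(3,1): Delta=0.9105 Bond=-60.3429
(3,2): Delta=1.0000 Bond=-68.9314
(3,3): Delta=1.0000 Bond=-68.9314
V0=75.2109

Under the risk-neutral measure, an up-move has probability p* = (R−d)/(u−d) = 0.7647 and values discount at R = 1.02.
At expiry t=4: V(4,0)=0.0000, V(4,1)=0.0000, V(4,2)=27.5354, V(4,3)=71.3084, V(4,4)=134.6640
Node (3,0) S=61.4566: V=(p*·0.0000+(1−p*)·0.0000)/1.02=0.0000; Δ=(0.0000−0.0000)/(67.6023−46.7070)=0.0000; B=V−Δ·S=0.0000
Node (3,1) S=88.9504: V=(p*·27.5354+(1−p*)·0.0000)/1.02=20.6436; Δ=(27.5354−0.0000)/(97.8454−67.6023)=0.9105; B=V−Δ·S=-60.3429
Node (3,2) S=128.7440: V=(p*·71.3084+(1−p*)·27.5354)/1.02=59.8126; Δ=(71.3084−27.5354)/(141.6184−97.8454)=1.0000; B=V−Δ·S=-68.9314
Node (3,3) S=186.3400: V=(p*·134.6640+(1−p*)·71.3084)/1.02=117.4086; Δ=(134.6640−71.3084)/(204.9740−141.6184)=1.0000; B=V−Δ·S=-68.9314
Node (2,0) S=80.8640: V=(p*·20.6436+(1−p*)·0.0000)/1.02=15.4768; Δ=(20.6436−0.0000)/(88.9504−61.4566)=0.7508; B=V−Δ·S=-45.2398
Node (2,1) S=117.0400: V=(p*·59.8126+(1−p*)·20.6436)/1.02=49.6043; Δ=(59.8126−20.6436)/(128.7440−88.9504)=0.9843; B=V−Δ·S=-65.5986
Node (2,2) S=169.4000: V=(p*·117.4086+(1−p*)·59.8126)/1.02=101.8202; Δ=(117.4086−59.8126)/(186.3400−128.7440)=1.0000; B=V−Δ·S=-67.5798
Node (1,0) S=106.4000: V=(p*·49.6043+(1−p*)·15.4768)/1.02=40.7591; Δ=(49.6043−15.4768)/(117.0400−80.8640)=0.9434; B=V−Δ·S=-59.6160
Node (1,1) S=154.0000: V=(p*·101.8202+(1−p*)·49.6043)/1.02=87.7786; Δ=(101.8202−49.6043)/(169.4000−117.0400)=0.9972; B=V−Δ·S=-65.7977
Node (0,0) S=140.0000: V=(p*·87.7786+(1−p*)·40.7591)/1.02=75.2109; Δ=(87.7786−40.7591)/(154.0000−106.4000)=0.9878; B=V−Δ·S=-63.0815
Root portfolio cost Δ·140+B reproduces V0=75.2109.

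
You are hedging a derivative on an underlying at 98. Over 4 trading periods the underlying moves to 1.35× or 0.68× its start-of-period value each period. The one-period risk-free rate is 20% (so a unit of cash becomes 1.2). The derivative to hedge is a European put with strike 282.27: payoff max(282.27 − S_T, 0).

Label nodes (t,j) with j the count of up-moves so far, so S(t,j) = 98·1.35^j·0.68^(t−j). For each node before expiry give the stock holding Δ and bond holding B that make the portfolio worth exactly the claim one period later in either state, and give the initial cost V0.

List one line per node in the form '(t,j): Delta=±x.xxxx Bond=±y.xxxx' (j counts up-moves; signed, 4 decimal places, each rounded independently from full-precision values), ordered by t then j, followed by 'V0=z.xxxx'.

(0,0): Delta=-0.8218 Bond=126.2319
(1,0): Delta=-1.0000 Bond=163.3507
(1,1): Delta=-0.7960 Bond=148.0536
(2,0): Delta=-1.0000 Bond=196.0208
(2,1): Delta=-1.0000 Bond=196.0208
(2,2): Delta=-0.7663 Bond=172.3692
(3,0): Delta=-1.0000 Bond=235.2250
(3,1): Delta=-1.0000 Bond=235.2250
(3,2): Delta=-1.0000 Bond=235.2250
(3,3): Delta=-0.7324 Bond=198.6559
V0=45.6913

No-arbitrage ⇒ martingale measure with p* = (R−d)/(u−d) = 0.7761.
Terminal payoffs: V(4,0)=261.3163, V(4,1)=240.6706, V(4,2)=199.6830, V(4,3)=118.3106, V(4,4)=0.0000
  t=3,j=0: stock 30.8143 → up 41.5994 (V=240.6706), down 20.9537 (V=261.3163). Price 204.4107; hedge Δ=-1.0000, bond B=235.2250.
  t=3,j=1: stock 61.1755 → up 82.5870 (V=199.6830), down 41.5994 (V=240.6706). Price 174.0495; hedge Δ=-1.0000, bond B=235.2250.
  t=3,j=2: stock 121.4514 → up 163.9594 (V=118.3106), down 82.5870 (V=199.6830). Price 113.7736; hedge Δ=-1.0000, bond B=235.2250.
  t=3,j=3: stock 241.1168 → up 325.5076 (V=0.0000), down 163.9594 (V=118.3106). Price 22.0729; hedge Δ=-0.7324, bond B=198.6559.
  t=2,j=0: stock 45.3152 → up 61.1755 (V=174.0495), down 30.8143 (V=204.4107). Price 150.7056; hedge Δ=-1.0000, bond B=196.0208.
  t=2,j=1: stock 89.9640 → up 121.4514 (V=113.7736), down 61.1755 (V=174.0495). Price 106.0568; hedge Δ=-1.0000, bond B=196.0208.
  t=2,j=2: stock 178.6050 → up 241.1168 (V=22.0729), down 121.4514 (V=113.7736). Price 35.5024; hedge Δ=-0.7663, bond B=172.3692.
  t=1,j=0: stock 66.6400 → up 89.9640 (V=106.0568), down 45.3152 (V=150.7056). Price 96.7107; hedge Δ=-1.0000, bond B=163.3507.
  t=1,j=1: stock 132.3000 → up 178.6050 (V=35.5024), down 89.9640 (V=106.0568). Price 42.7485; hedge Δ=-0.7960, bond B=148.0536.
  t=0,j=0: stock 98.0000 → up 132.3000 (V=42.7485), down 66.6400 (V=96.7107). Price 45.6913; hedge Δ=-0.8218, bond B=126.2319.
Root portfolio cost Δ·98+B reproduces V0=45.6913.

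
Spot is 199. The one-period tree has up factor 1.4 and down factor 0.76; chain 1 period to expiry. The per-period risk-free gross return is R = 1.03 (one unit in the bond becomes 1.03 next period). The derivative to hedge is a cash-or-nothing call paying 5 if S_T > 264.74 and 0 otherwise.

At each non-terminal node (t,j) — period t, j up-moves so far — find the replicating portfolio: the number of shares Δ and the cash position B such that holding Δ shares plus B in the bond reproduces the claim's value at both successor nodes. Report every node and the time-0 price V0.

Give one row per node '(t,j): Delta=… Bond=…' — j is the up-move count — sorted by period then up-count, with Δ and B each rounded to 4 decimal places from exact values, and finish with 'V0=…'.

The replicating-portfolio and risk-neutral prices coincide; use p* = (1.03−0.76)/(1.4−0.76) = 0.4219 for the latter.
Terminal payoffs: V(1,0)=0.0000, V(1,1)=5.0000
Node (0,0) S=199.0000: V=(p*·5.0000+(1−p*)·0.0000)/1.03=2.0479; Δ=(5.0000−0.0000)/(278.6000−151.2400)=0.0393; B=V−Δ·S=-5.7646
Root portfolio cost Δ·199+B reproduces V0=2.0479.

(0,0): Delta=0.0393 Bond=-5.7646
V0=2.0479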